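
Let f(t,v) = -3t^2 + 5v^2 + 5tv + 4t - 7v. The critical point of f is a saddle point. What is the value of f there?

73/85

∂f/∂t = -6t + 5v + 4 = 0 and ∂f/∂v = 5t + 10v - 7 = 0, so (t, v) = (15/17, 22/85).
The Hessian has f_{tt} = -6, f_{vv} = 10, f_{tv} = 5, giving D = -85 < 0, so the point is a saddle point.
f(15/17, 22/85) = 73/85.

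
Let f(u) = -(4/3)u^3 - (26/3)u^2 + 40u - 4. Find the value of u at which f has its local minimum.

f'(u) = -4u^2 - (52/3)u + 40 = 0 at u = -6, 5/3.
f''(u) = -8u - 52/3. f''(-6) = 92/3 > 0 ⇒ local minimum; f''(5/3) = -92/3 < 0 ⇒ local maximum.
So the local minimum value is f(-6) = -268.

-6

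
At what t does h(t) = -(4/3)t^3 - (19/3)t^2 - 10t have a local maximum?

-3/2

h'(t) = -4t^2 - (38/3)t - 10 = 0 at t = -5/3, -3/2.
Since h''(t) = -8t - 38/3, we get h''(-5/3) = 2/3 > 0 ⇒ local minimum; h''(-3/2) = -2/3 < 0 ⇒ local maximum.
So the local maximum value is h(-3/2) = 21/4.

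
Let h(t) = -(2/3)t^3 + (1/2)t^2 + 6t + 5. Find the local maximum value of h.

h'(t) = -2t^2 + t + 6. Setting h'(t) = 0 gives t ∈ {-3/2, 2}.
Second-derivative test with h''(t) = -4t + 1: h''(-3/2) = 7 > 0 ⇒ local minimum; h''(2) = -7 < 0 ⇒ local maximum.
The local maximum is h(2) = 41/3.

41/3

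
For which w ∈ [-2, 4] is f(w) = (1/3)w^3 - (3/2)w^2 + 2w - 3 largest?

4

f'(w) = w^2 - 3w + 2, which vanishes at w = 1 and w = 2.
Compare values at every candidate in [-2, 4]: f(-2) = -47/3, f(1) = -13/6, f(2) = -7/3, f(4) = 7/3.
So the maximum is f(4) = 7/3.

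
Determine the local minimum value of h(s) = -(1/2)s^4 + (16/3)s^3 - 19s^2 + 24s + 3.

Critical points: h'(s) = -2s^3 + 16s^2 - 38s + 24 vanishes at s = 1, 3, 4.
h''(s) = -6s^2 + 32s - 38. h''(1) = -12 < 0 ⇒ local maximum; h''(3) = 4 > 0 ⇒ local minimum; h''(4) = -6 < 0 ⇒ local maximum.
So the local minimum value is h(3) = 15/2.

15/2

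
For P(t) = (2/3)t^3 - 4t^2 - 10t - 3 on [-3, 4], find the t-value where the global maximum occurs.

-1

The derivative is 2t^2 - 8t - 10, whose only zero in [-3, 4] is t = -1.
Evaluating at the critical points and endpoints: P(-3) = -27, P(-1) = 7/3, P(4) = -193/3.
The maximum over the interval is 7/3, attained at t = -1.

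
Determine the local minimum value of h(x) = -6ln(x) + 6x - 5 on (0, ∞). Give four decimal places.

1.0000

h'(x) = -6/x + 6 = 0 gives x = 1.
h''(x) = 6/x², which is positive for x > 0, so this is a local minimum.
h(1) = -6·ln(1) + 6 - 5 ≈ 1.0000.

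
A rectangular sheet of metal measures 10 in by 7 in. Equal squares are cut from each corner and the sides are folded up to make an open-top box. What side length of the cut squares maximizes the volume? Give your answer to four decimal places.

1.3520

With cut size x, the volume is V(x) = x(10 − 2x)(7 − 2x) for 0 < x < 3.5.
V'(x) = 12x^2 − 68x + 70. Setting V'(x) = 0 gives x ≈ 1.3520 (the root in (0, 3.5)).
V''(x) = 24x − 68 is negative there, so this is the maximum; V ≈ 42.3766.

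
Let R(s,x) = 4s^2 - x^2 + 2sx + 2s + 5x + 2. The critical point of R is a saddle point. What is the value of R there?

29/5

∂R/∂s = 8s + 2x + 2 = 0 and ∂R/∂x = 2s - 2x + 5 = 0, so (s, x) = (-7/10, 9/5).
The Hessian has R_{ss} = 8, R_{xx} = -2, R_{sx} = 2, giving D = -20 < 0, so the point is a saddle point.
R(-7/10, 9/5) = 29/5.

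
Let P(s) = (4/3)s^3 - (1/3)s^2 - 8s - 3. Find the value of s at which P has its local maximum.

-4/3

Critical points: P'(s) = 4s^2 - (2/3)s - 8 vanishes at s = -4/3, 3/2.
P''(s) = 8s - 2/3. P''(-4/3) = -34/3 < 0 ⇒ local maximum; P''(3/2) = 34/3 > 0 ⇒ local minimum.
The local maximum is P(-4/3) = 317/81.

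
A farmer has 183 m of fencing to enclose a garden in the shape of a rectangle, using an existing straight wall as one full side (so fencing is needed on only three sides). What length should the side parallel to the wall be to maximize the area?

183/2

Let the sides perpendicular to the wall have length x and the parallel side y, so 2x + y = 183 and the area is A = xy = x(183 − 2x).
A'(x) = 183 − 4x = 0 gives x = 183/4, and A''(x) = −4 < 0 confirms a maximum.
Then y = 183 − 2·183/4 = 183/2 and A = 33489/8.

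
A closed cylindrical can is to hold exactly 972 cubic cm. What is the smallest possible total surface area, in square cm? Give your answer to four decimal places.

With radius r and height h, πr²h = 972 so h = 972/(πr²), and S(r) = 2πr² + 2πrh = 2πr² + 2·972/r.
S'(r) = 4πr − 2·972/r² = 0 ⇒ r³ = 972/(2π), so r ≈ 5.3682 and h = 2r ≈ 10.7364.
S''(r) = 4π + 4·972/r³ > 0, so this is the minimum; S ≈ 543.1987.

543.1987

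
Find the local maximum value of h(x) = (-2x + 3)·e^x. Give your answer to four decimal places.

Differentiating with the product rule gives h'(x) = (-2x + 1)·e^x. Since e^x > 0, the only critical point is x = 1/2.
h''(1/2) has the same sign as -2 < 0, so this is a local maximum.
h(1/2) = (2)·e^(1/2) ≈ 3.2974.

3.2974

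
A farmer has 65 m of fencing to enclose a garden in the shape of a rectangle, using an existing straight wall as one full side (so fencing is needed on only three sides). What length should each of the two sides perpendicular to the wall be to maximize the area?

Let the sides perpendicular to the wall have length x and the parallel side y, so 2x + y = 65 and the area is A = xy = x(65 − 2x).
A'(x) = 65 − 4x = 0 gives x = 65/4, and A''(x) = −4 < 0 confirms a maximum.
Then y = 65 − 2·65/4 = 65/2 and A = 4225/8.

65/4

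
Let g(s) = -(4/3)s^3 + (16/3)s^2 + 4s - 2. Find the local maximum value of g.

22

g'(s) = -4s^2 + (32/3)s + 4 = 0 at s = -1/3, 3.
g''(s) = -8s + 32/3. g''(-1/3) = 40/3 > 0 ⇒ local minimum; g''(3) = -40/3 < 0 ⇒ local maximum.
So the local maximum value is g(3) = 22.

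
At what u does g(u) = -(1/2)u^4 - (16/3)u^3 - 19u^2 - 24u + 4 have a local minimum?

g'(u) = -2u^3 - 16u^2 - 38u - 24. Setting g'(u) = 0 gives u ∈ {-4, -3, -1}.
g''(u) = -6u^2 - 32u - 38. g''(-4) = -6 < 0 ⇒ local maximum; g''(-3) = 4 > 0 ⇒ local minimum; g''(-1) = -12 < 0 ⇒ local maximum.
Thus g has its local minimum at u = -3, with value 17/2.

-3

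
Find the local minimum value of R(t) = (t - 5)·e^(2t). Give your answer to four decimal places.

-4051.5420

R'(t) = 1·e^(2t) + (t - 5)·2·e^(2t) = (2t - 9)·e^(2t). Since e^(2t) > 0, the only critical point is t = 9/2.
R''(9/2) has the same sign as 2 > 0, so this is a local minimum.
R(9/2) = (-1/2)·e^(9) ≈ -4051.5420.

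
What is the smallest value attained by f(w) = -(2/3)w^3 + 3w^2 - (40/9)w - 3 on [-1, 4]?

-139/9

The derivative is -2w^2 + 6w - 40/9, which vanishes at w = 4/3 and w = 5/3.
Compare values at every candidate in [-1, 4]: f(-1) = 46/9, f(4/3) = -419/81, f(5/3) = -418/81, f(4) = -139/9.
Hence the absolute minimum is -139/9 at w = 4.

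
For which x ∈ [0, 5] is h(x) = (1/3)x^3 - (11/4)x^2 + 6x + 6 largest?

3/2

Differentiating, h'(x) = x^2 - (11/2)x + 6; which vanishes at x = 3/2 and x = 4.
Evaluating at the critical points and endpoints: h(0) = 6,  h(3/2) = 159/16,  h(4) = 22/3,  h(5) = 107/12.
The maximum over the interval is 159/16, attained at x = 3/2.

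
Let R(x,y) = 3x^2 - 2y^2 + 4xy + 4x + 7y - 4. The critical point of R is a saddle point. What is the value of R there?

∂R/∂x = 6x + 4y + 4 = 0 and ∂R/∂y = 4x - 4y + 7 = 0, so (x, y) = (-11/10, 13/20).
The Hessian has R_{xx} = 6, R_{yy} = -4, R_{xy} = 4, giving D = -40 < 0, so the point is a saddle point.
R(-11/10, 13/20) = -157/40.

-157/40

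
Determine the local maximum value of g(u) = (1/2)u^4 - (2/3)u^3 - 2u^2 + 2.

g'(u) = 2u^3 - 2u^2 - 4u = 0 at u = -1, 0, 2.
Second-derivative test with g''(u) = 6u^2 - 4u - 4: g''(-1) = 6 > 0 ⇒ local minimum; g''(0) = -4 < 0 ⇒ local maximum; g''(2) = 12 > 0 ⇒ local minimum.
The local maximum is g(0) = 2.

2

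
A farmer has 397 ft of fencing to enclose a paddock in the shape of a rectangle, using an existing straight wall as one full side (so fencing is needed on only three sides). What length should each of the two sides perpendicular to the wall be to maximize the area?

397/4

Let the sides perpendicular to the wall have length x and the parallel side y, so 2x + y = 397 and the area is A = xy = x(397 − 2x).
A'(x) = 397 − 4x = 0 gives x = 397/4, and A''(x) = −4 < 0 confirms a maximum.
Then y = 397 − 2·397/4 = 397/2 and A = 157609/8.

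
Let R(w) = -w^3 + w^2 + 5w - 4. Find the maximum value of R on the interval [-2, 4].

67/27

The derivative is -3w^2 + 2w + 5, which vanishes at w = -1 and w = 5/3.
Compare values at every candidate in [-2, 4]: R(-2) = -2, R(-1) = -7, R(5/3) = 67/27, R(4) = -32.
The maximum over the interval is 67/27, attained at w = 5/3.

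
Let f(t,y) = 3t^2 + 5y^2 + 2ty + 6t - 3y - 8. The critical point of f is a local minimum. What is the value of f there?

∂f/∂t = 6t + 2y + 6 = 0 and ∂f/∂y = 2t + 10y - 3 = 0, so (t, y) = (-33/28, 15/28).
The Hessian has f_{tt} = 6, f_{yy} = 10, f_{ty} = 2, giving D = 56 > 0 with f_{tt} > 0, so the point is a local minimum.
f(-33/28, 15/28) = -691/56.

-691/56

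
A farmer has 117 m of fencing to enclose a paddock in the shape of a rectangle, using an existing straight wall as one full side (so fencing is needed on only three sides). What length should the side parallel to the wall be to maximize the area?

Let the sides perpendicular to the wall have length x and the parallel side y, so 2x + y = 117 and the area is A = xy = x(117 − 2x).
A'(x) = 117 − 4x = 0 gives x = 117/4, and A''(x) = −4 < 0 confirms a maximum.
Then y = 117 − 2·117/4 = 117/2 and A = 13689/8.

117/2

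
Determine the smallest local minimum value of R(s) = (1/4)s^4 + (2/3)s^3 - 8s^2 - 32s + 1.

-445/3

R'(s) = s^3 + 2s^2 - 16s - 32 = 0 at s = -4, -2, 4.
Second-derivative test with R''(s) = 3s^2 + 4s - 16: R''(-4) = 16 > 0 ⇒ local minimum; R''(-2) = -12 < 0 ⇒ local maximum; R''(4) = 48 > 0 ⇒ local minimum.
So the smallest local minimum value is R(4) = -445/3.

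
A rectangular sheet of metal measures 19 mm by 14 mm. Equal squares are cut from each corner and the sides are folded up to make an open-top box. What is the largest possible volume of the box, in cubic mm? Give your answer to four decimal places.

315.8551

With cut size x, the volume is V(x) = x(19 − 2x)(14 − 2x) for 0 < x < 7.
V'(x) = 12x^2 − 132x + 266. Setting V'(x) = 0 gives x ≈ 2.6569 (the root in (0, 7)).
V''(x) = 24x − 132 is negative there, so this is the maximum; V ≈ 315.8551.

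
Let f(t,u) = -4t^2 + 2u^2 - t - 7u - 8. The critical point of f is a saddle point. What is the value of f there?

-225/16

∂f/∂t = -8t - 1 = 0 and ∂f/∂u = 4u - 7 = 0, so (t, u) = (-1/8, 7/4).
The Hessian has f_{tt} = -8, f_{uu} = 4, f_{tu} = 0, giving D = -32 < 0, so the point is a saddle point.
f(-1/8, 7/4) = -225/16.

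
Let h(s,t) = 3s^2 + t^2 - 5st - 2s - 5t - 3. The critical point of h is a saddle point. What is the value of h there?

∂h/∂s = 6s - 5t - 2 = 0 and ∂h/∂t = -5s + 2t - 5 = 0, so (s, t) = (-29/13, -40/13).
The Hessian has h_{ss} = 6, h_{tt} = 2, h_{st} = -5, giving D = -13 < 0, so the point is a saddle point.
h(-29/13, -40/13) = 90/13.

90/13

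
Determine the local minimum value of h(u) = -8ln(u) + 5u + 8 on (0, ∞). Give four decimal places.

12.2400

h'(u) = -8/u + 5 = 0 gives u = 8/5.
h''(u) = 8/u², which is positive for u > 0, so this is a local minimum.
h(8/5) = -8·ln(8/5) + 8 + 8 ≈ 12.2400.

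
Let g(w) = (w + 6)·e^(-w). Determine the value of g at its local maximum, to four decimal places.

148.4132

Differentiating with the product rule gives g'(w) = (-w - 5)·e^(-w). Since e^(-w) > 0, the only critical point is w = -5.
g''(-5) has the same sign as -1 < 0, so this is a local maximum.
g(-5) = (1)·e^(5) ≈ 148.4132.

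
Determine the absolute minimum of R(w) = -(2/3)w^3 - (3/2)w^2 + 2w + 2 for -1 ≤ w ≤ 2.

-16/3

The derivative is -2w^2 - 3w + 2, whose only zero in [-1, 2] is w = 1/2.
Evaluating at the critical points and endpoints: R(-1) = -5/6, R(1/2) = 61/24, R(2) = -16/3.
The minimum over the interval is -16/3, attained at w = 2.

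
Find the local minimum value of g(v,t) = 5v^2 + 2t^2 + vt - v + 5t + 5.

21/13

∂g/∂v = 10v + t - 1 = 0 and ∂g/∂t = v + 4t + 5 = 0, so (v, t) = (3/13, -17/13).
The Hessian has g_{vv} = 10, g_{tt} = 4, g_{vt} = 1, giving D = 39 > 0 with g_{vv} > 0, so the point is a local minimum.
g(3/13, -17/13) = 21/13.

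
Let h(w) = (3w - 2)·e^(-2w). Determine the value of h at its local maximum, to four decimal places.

h'(w) = 3·e^(-2w) + (3w - 2)·(-2)·e^(-2w) = (-6w + 7)·e^(-2w). Since e^(-2w) > 0, the only critical point is w = 7/6.
h''(7/6) has the same sign as -6 < 0, so this is a local maximum.
h(7/6) = (3/2)·e^(-7/3) ≈ 0.1455.

0.1455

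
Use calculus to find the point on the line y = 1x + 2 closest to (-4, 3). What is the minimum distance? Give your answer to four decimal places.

3.5355

Minimize D(x)^2 = (x + 4)^2 + (x - 1)^2.
d/dx[D^2] = 2(x + 4) + 2·1·(x - 1) = 0 ⇒ x = -3/2.
Then y = 1/2 and the distance is √(25/2) ≈ 3.5355.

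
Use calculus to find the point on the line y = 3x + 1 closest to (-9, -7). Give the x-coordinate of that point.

Minimize D(x)^2 = (x + 9)^2 + (3x + 8)^2.
d/dx[D^2] = 2(x + 9) + 2·3·(3x + 8) = 0 ⇒ x = -33/10.
Then y = -89/10 and the distance is √(361/10) ≈ 6.0083.

-33/10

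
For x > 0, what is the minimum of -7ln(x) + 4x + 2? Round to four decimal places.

5.0827

h'(x) = -7/x + 4 = 0 gives x = 7/4.
h''(x) = 7/x², which is positive for x > 0, so this is a local minimum.
h(7/4) = -7·ln(7/4) + 7 + 2 ≈ 5.0827.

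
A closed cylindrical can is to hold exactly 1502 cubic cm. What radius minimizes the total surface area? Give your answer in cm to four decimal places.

6.2063

With radius r and height h, πr²h = 1502 so h = 1502/(πr²), and S(r) = 2πr² + 2πrh = 2πr² + 2·1502/r.
S'(r) = 4πr − 2·1502/r² = 0 ⇒ r³ = 1502/(2π), so r ≈ 6.2063 and h = 2r ≈ 12.4125.
S''(r) = 4π + 4·1502/r³ > 0, so this is the minimum; S ≈ 726.0410.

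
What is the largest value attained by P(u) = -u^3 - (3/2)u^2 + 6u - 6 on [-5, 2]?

Differentiating, P'(u) = -3u^2 - 3u + 6; which vanishes at u = -2 and u = 1.
Candidates: P(-5) = 103/2; P(-2) = -16; P(1) = -5/2; P(2) = -8.
So the maximum is P(-5) = 103/2.

103/2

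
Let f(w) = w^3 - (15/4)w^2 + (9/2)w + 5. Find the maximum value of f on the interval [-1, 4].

Differentiating, f'(w) = 3w^2 - (15/2)w + 9/2; which vanishes at w = 1 and w = 3/2.
Evaluating at the critical points and endpoints: f(-1) = -17/4,  f(1) = 27/4,  f(3/2) = 107/16,  f(4) = 27.
Hence the absolute maximum is 27 at w = 4.

27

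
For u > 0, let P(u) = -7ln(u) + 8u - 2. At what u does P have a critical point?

7/8

P'(u) = -7/u + 8 = 0 gives u = 7/8.
P''(u) = 7/u², which is positive for u > 0, so this is a local minimum.
P(7/8) = -7·ln(7/8) + 7 - 2 ≈ 5.9347.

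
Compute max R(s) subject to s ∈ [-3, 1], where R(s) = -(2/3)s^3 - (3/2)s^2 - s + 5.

R'(s) = -2s^2 - 3s - 1, which vanishes at s = -1 and s = -1/2.
Candidates: R(-3) = 25/2; R(-1) = 31/6; R(-1/2) = 125/24; R(1) = 11/6.
So the maximum is R(-3) = 25/2.

25/2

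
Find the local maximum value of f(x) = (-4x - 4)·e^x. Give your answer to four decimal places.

f'(x) = (-4)·e^x + (-4x - 4)·1·e^x = (-4x - 8)·e^x. Since e^x > 0, the only critical point is x = -2.
f''(-2) has the same sign as -4 < 0, so this is a local maximum.
f(-2) = (4)·e^(-2) ≈ 0.5413.

0.5413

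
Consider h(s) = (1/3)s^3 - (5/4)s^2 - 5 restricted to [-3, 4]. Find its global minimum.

h'(s) = s^2 - (5/2)s, which vanishes at s = 0 and s = 5/2.
Evaluating at the critical points and endpoints: h(-3) = -101/4,  h(0) = -5,  h(5/2) = -365/48,  h(4) = -11/3.
So the minimum is h(-3) = -101/4.

-101/4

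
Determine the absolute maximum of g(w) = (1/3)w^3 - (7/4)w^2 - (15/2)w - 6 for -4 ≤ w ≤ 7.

Differentiating, g'(w) = w^2 - (7/2)w - 15/2; which vanishes at w = -3/2 and w = 5.
Evaluating at the critical points and endpoints: g(-4) = -76/3; g(-3/2) = 3/16; g(5) = -547/12; g(7) = -359/12.
The maximum over the interval is 3/16, attained at w = -3/2.

3/16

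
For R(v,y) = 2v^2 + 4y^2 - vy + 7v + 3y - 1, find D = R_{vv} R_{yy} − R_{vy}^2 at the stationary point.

31

∂R/∂v = 4v - y + 7 = 0 and ∂R/∂y = -v + 8y + 3 = 0, so (v, y) = (-59/31, -19/31).
The Hessian has R_{vv} = 4, R_{yy} = 8, R_{vy} = -1, giving D = 31 > 0 with R_{vv} > 0, so the point is a local minimum.
D = (4)·(8) − (-1)^2 = 31.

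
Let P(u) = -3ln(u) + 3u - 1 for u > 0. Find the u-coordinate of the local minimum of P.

1

P'(u) = -3/u + 3 = 0 gives u = 1.
P''(u) = 3/u², which is positive for u > 0, so this is a local minimum.
P(1) = -3·ln(1) + 3 - 1 ≈ 2.0000.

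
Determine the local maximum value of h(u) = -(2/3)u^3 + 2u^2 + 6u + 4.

22

h'(u) = -2u^2 + 4u + 6 = 0 at u = -1, 3.
Since h''(u) = -4u + 4, we get h''(-1) = 8 > 0 ⇒ local minimum; h''(3) = -8 < 0 ⇒ local maximum.
The local maximum is h(3) = 22.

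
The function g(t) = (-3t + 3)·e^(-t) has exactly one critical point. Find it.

2

g'(t) = (-3)·e^(-t) + (-3t + 3)·(-1)·e^(-t) = (3t - 6)·e^(-t). Since e^(-t) > 0, the only critical point is t = 2.
g''(2) has the same sign as 3 > 0, so this is a local minimum.
g(2) = (-3)·e^(-2) ≈ -0.4060.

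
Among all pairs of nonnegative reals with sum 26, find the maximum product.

169

With x + y = 26, the product is P(x) = x(26 − x).
P'(x) = 26 − 2x = 0 gives x = 13; P'' = −2 < 0, so this is the maximum.
P = 13·13 = 169.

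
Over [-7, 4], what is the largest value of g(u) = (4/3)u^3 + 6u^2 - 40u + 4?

The derivative is 4u^2 + 12u - 40, which vanishes at u = -5 and u = 2.
Candidates: g(-7) = 362/3; g(-5) = 562/3; g(2) = -124/3; g(4) = 76/3.
So the maximum is g(-5) = 562/3.

562/3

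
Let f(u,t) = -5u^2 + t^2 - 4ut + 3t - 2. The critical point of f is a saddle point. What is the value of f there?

-13/4

∂f/∂u = -10u - 4t = 0 and ∂f/∂t = -4u + 2t + 3 = 0, so (u, t) = (1/3, -5/6).
The Hessian has f_{uu} = -10, f_{tt} = 2, f_{ut} = -4, giving D = -36 < 0, so the point is a saddle point.
f(1/3, -5/6) = -13/4.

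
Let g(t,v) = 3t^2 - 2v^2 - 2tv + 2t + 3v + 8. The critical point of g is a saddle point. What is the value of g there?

255/28

∂g/∂t = 6t - 2v + 2 = 0 and ∂g/∂v = -2t - 4v + 3 = 0, so (t, v) = (-1/14, 11/14).
The Hessian has g_{tt} = 6, g_{vv} = -4, g_{tv} = -2, giving D = -28 < 0, so the point is a saddle point.
g(-1/14, 11/14) = 255/28.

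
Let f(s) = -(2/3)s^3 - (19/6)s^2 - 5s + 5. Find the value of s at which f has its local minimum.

Critical points: f'(s) = -2s^2 - (19/3)s - 5 vanishes at s = -5/3, -3/2.
Second-derivative test with f''(s) = -4s - 19/3: f''(-5/3) = 1/3 > 0 ⇒ local minimum; f''(-3/2) = -1/3 < 0 ⇒ local maximum.
The local minimum is f(-5/3) = 1235/162.

-5/3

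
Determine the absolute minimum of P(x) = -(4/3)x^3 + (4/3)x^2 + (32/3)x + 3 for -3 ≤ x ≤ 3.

-461/81

Differentiating, P'(x) = -4x^2 + (8/3)x + 32/3; which vanishes at x = -4/3 and x = 2.
Candidates: P(-3) = 19, P(-4/3) = -461/81, P(2) = 19, P(3) = 11.
So the minimum is P(-4/3) = -461/81.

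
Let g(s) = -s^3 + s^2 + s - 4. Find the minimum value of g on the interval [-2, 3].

-19

g'(s) = -3s^2 + 2s + 1, which vanishes at s = -1/3 and s = 1.
Candidates: g(-2) = 6; g(-1/3) = -113/27; g(1) = -3; g(3) = -19.
So the minimum is g(3) = -19.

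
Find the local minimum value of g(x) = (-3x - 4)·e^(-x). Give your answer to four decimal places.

-4.1868

g'(x) = (-3)·e^(-x) + (-3x - 4)·(-1)·e^(-x) = (3x + 1)·e^(-x). Since e^(-x) > 0, the only critical point is x = -1/3.
g''(-1/3) has the same sign as 3 > 0, so this is a local minimum.
g(-1/3) = (-3)·e^(1/3) ≈ -4.1868.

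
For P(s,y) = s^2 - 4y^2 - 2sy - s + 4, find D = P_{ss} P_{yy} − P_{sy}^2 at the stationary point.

-20

∂P/∂s = 2s - 2y - 1 = 0 and ∂P/∂y = -2s - 8y = 0, so (s, y) = (2/5, -1/10).
The Hessian has P_{ss} = 2, P_{yy} = -8, P_{sy} = -2, giving D = -20 < 0, so the point is a saddle point.
D = (2)·(-8) − (-2)^2 = -20.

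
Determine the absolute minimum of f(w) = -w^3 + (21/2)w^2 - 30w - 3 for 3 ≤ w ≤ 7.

Differentiating, f'(w) = -3w^2 + 21w - 30; whose only zero in [3, 7] is w = 5.
Evaluating at the critical points and endpoints: f(3) = -51/2,  f(5) = -31/2,  f(7) = -83/2.
Hence the absolute minimum is -83/2 at w = 7.

-83/2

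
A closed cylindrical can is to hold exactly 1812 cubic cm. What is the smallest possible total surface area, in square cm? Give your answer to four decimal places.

822.7856

With radius r and height h, πr²h = 1812 so h = 1812/(πr²), and S(r) = 2πr² + 2πrh = 2πr² + 2·1812/r.
S'(r) = 4πr − 2·1812/r² = 0 ⇒ r³ = 1812/(2π), so r ≈ 6.6068 and h = 2r ≈ 13.2136.
S''(r) = 4π + 4·1812/r³ > 0, so this is the minimum; S ≈ 822.7856.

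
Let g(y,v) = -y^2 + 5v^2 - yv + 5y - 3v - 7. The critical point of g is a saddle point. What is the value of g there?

∂g/∂y = -2y - v + 5 = 0 and ∂g/∂v = -y + 10v - 3 = 0, so (y, v) = (47/21, 11/21).
The Hessian has g_{yy} = -2, g_{vv} = 10, g_{yv} = -1, giving D = -21 < 0, so the point is a saddle point.
g(47/21, 11/21) = -46/21.

-46/21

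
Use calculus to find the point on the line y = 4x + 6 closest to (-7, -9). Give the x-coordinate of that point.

Minimize D(x)^2 = (x + 7)^2 + (4x + 15)^2.
d/dx[D^2] = 2(x + 7) + 2·4·(4x + 15) = 0 ⇒ x = -67/17.
Then y = -166/17 and the distance is √(169/17) ≈ 3.1530.

-67/17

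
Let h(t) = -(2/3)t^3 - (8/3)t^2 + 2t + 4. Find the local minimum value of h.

h'(t) = -2t^2 - (16/3)t + 2 = 0 at t = -3, 1/3.
h''(t) = -4t - 16/3. h''(-3) = 20/3 > 0 ⇒ local minimum; h''(1/3) = -20/3 < 0 ⇒ local maximum.
Thus h has its local minimum at t = -3, with value -8.

-8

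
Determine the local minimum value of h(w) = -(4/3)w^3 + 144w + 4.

Critical points: h'(w) = -4w^2 + 144 vanishes at w = -6, 6.
Since h''(w) = -8w, we get h''(-6) = 48 > 0 ⇒ local minimum; h''(6) = -48 < 0 ⇒ local maximum.
So the local minimum value is h(-6) = -572.

-572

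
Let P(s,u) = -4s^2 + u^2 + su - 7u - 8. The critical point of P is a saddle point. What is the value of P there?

-332/17

∂P/∂s = -8s + u = 0 and ∂P/∂u = s + 2u - 7 = 0, so (s, u) = (7/17, 56/17).
The Hessian has P_{ss} = -8, P_{uu} = 2, P_{su} = 1, giving D = -17 < 0, so the point is a saddle point.
P(7/17, 56/17) = -332/17.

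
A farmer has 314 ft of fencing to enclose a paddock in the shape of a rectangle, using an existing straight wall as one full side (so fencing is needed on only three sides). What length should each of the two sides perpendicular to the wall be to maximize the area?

Let the sides perpendicular to the wall have length x and the parallel side y, so 2x + y = 314 and the area is A = xy = x(314 − 2x).
A'(x) = 314 − 4x = 0 gives x = 157/2, and A''(x) = −4 < 0 confirms a maximum.
Then y = 314 − 2·157/2 = 157 and A = 24649/2.

157/2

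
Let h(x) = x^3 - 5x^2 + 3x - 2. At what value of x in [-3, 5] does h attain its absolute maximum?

5

h'(x) = 3x^2 - 10x + 3, which vanishes at x = 1/3 and x = 3.
Evaluating at the critical points and endpoints: h(-3) = -83,  h(1/3) = -41/27,  h(3) = -11,  h(5) = 13.
The maximum over the interval is 13, attained at x = 5.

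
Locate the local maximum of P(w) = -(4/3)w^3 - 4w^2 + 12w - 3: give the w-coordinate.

Critical points: P'(w) = -4w^2 - 8w + 12 vanishes at w = -3, 1.
Second-derivative test with P''(w) = -8w - 8: P''(-3) = 16 > 0 ⇒ local minimum; P''(1) = -16 < 0 ⇒ local maximum.
Thus P has its local maximum at w = 1, with value 11/3.

1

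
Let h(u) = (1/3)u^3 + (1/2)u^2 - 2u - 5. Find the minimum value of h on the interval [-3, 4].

Differentiating, h'(u) = u^2 + u - 2; which vanishes at u = -2 and u = 1.
Candidates: h(-3) = -7/2; h(-2) = -5/3; h(1) = -37/6; h(4) = 49/3.
The minimum over the interval is -37/6, attained at u = 1.

-37/6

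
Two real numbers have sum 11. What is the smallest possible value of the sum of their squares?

121/2

With a + b = 11, a^2 + b^2 = a^2 + (11 − a)^2.
The derivative 2a − 2(11 − a) = 4a − 22 vanishes at a = 11/2; second derivative 4 > 0, a minimum.
The minimum is 2·(11/2)^2 = 121/2.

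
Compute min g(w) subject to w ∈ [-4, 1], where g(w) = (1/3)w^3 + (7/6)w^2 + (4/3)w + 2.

-6

g'(w) = w^2 + (7/3)w + 4/3, which vanishes at w = -4/3 and w = -1.
Evaluating at the critical points and endpoints: g(-4) = -6; g(-4/3) = 122/81; g(-1) = 3/2; g(1) = 29/6.
So the minimum is g(-4) = -6.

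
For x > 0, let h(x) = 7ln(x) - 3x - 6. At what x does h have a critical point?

7/3

h'(x) = 7/x − 3 = 0 gives x = 7/3.
h''(x) = -7/x², which is negative for x > 0, so this is a local maximum.
h(7/3) = 7·ln(7/3) - 7 - 6 ≈ -7.0689.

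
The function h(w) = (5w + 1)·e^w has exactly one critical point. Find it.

By the product rule, h'(w) = (5w + 6)·e^w. Since e^w > 0, the only critical point is w = -6/5.
h''(-6/5) has the same sign as 5 > 0, so this is a local minimum.
h(-6/5) = (-5)·e^(-6/5) ≈ -1.5060.

-6/5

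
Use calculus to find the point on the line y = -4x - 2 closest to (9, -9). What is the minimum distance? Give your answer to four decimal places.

7.0335

Minimize D(x)^2 = (x - 9)^2 + (-4x + 7)^2.
d/dx[D^2] = 2(x - 9) + 2·(-4)·(-4x + 7) = 0 ⇒ x = 37/17.
Then y = -182/17 and the distance is √(841/17) ≈ 7.0335.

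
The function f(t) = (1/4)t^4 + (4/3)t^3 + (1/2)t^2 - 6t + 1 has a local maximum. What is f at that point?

f'(t) = t^3 + 4t^2 + t - 6. Setting f'(t) = 0 gives t ∈ {-3, -2, 1}.
Since f''(t) = 3t^2 + 8t + 1, we get f''(-3) = 4 > 0 ⇒ local minimum; f''(-2) = -3 < 0 ⇒ local maximum; f''(1) = 12 > 0 ⇒ local minimum.
Thus f has its local maximum at t = -2, with value 25/3.

25/3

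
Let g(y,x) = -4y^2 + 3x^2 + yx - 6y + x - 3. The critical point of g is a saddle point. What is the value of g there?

∂g/∂y = -8y + x - 6 = 0 and ∂g/∂x = y + 6x + 1 = 0, so (y, x) = (-37/49, -2/49).
The Hessian has g_{yy} = -8, g_{xx} = 6, g_{yx} = 1, giving D = -49 < 0, so the point is a saddle point.
g(-37/49, -2/49) = -37/49.

-37/49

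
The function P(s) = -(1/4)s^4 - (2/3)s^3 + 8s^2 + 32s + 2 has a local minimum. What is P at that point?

Critical points: P'(s) = -s^3 - 2s^2 + 16s + 32 vanishes at s = -4, -2, 4.
Since P''(s) = -3s^2 - 4s + 16, we get P''(-4) = -16 < 0 ⇒ local maximum; P''(-2) = 12 > 0 ⇒ local minimum; P''(4) = -48 < 0 ⇒ local maximum.
The local minimum is P(-2) = -86/3.

-86/3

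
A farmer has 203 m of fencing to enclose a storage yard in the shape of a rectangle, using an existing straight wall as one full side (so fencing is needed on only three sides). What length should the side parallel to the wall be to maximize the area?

203/2

Let the sides perpendicular to the wall have length x and the parallel side y, so 2x + y = 203 and the area is A = xy = x(203 − 2x).
A'(x) = 203 − 4x = 0 gives x = 203/4, and A''(x) = −4 < 0 confirms a maximum.
Then y = 203 − 2·203/4 = 203/2 and A = 41209/8.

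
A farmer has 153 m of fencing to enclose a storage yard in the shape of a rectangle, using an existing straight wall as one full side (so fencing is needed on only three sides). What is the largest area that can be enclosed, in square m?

23409/8

Let the sides perpendicular to the wall have length x and the parallel side y, so 2x + y = 153 and the area is A = xy = x(153 − 2x).
A'(x) = 153 − 4x = 0 gives x = 153/4, and A''(x) = −4 < 0 confirms a maximum.
Then y = 153 − 2·153/4 = 153/2 and A = 23409/8.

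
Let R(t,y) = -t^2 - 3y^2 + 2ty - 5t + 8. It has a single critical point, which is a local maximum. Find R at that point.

∂R/∂t = -2t + 2y - 5 = 0 and ∂R/∂y = 2t - 6y = 0, so (t, y) = (-15/4, -5/4).
The Hessian has R_{tt} = -2, R_{yy} = -6, R_{ty} = 2, giving D = 8 > 0 with R_{tt} < 0, so the point is a local maximum.
R(-15/4, -5/4) = 139/8.

139/8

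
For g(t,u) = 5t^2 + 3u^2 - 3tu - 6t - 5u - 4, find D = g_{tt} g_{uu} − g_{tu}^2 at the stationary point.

51

∂g/∂t = 10t - 3u - 6 = 0 and ∂g/∂u = -3t + 6u - 5 = 0, so (t, u) = (1, 4/3).
The Hessian has g_{tt} = 10, g_{uu} = 6, g_{tu} = -3, giving D = 51 > 0 with g_{tt} > 0, so the point is a local minimum.
D = (10)·(6) − (-3)^2 = 51.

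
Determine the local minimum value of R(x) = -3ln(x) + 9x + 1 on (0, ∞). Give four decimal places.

R'(x) = -3/x + 9 = 0 gives x = 1/3.
R''(x) = 3/x², which is positive for x > 0, so this is a local minimum.
R(1/3) = -3·ln(1/3) + 3 + 1 ≈ 7.2958.

7.2958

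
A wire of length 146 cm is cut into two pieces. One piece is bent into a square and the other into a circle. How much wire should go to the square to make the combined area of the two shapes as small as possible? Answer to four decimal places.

Let x be the length used for the square. Square side x/4; circle radius (146−x)/(2π).
A(x) = (x/4)² + π·((146−x)/(2π))² = x²/16 + (146−x)²/(4π) for 0 ≤ x ≤ 146. A'(x) = x/8 − (146−x)/(2π) = 0 gives x = 4·146/(π+4) ≈ 81.7745.
A'' = 1/8 + 1/(2π) > 0, so this gives the minimum combined area; x ≈ 81.7745 cm to the square.

81.7745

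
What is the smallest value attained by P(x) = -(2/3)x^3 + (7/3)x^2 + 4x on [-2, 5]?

Differentiating, P'(x) = -2x^2 + (14/3)x + 4; which vanishes at x = -2/3 and x = 3.
Candidates: P(-2) = 20/3, P(-2/3) = -116/81, P(3) = 15, P(5) = -5.
So the minimum is P(5) = -5.

-5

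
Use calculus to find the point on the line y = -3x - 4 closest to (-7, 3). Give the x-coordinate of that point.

-14/5

Minimize D(x)^2 = (x + 7)^2 + (-3x - 7)^2.
d/dx[D^2] = 2(x + 7) + 2·(-3)·(-3x - 7) = 0 ⇒ x = -14/5.
Then y = 22/5 and the distance is √(98/5) ≈ 4.4272.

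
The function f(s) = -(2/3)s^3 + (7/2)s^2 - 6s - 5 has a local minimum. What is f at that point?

f'(s) = -2s^2 + 7s - 6 = 0 at s = 3/2, 2.
Since f''(s) = -4s + 7, we get f''(3/2) = 1 > 0 ⇒ local minimum; f''(2) = -1 < 0 ⇒ local maximum.
Thus f has its local minimum at s = 3/2, with value -67/8.

-67/8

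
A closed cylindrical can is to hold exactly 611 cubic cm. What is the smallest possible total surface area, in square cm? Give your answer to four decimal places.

398.6043

With radius r and height h, πr²h = 611 so h = 611/(πr²), and S(r) = 2πr² + 2πrh = 2πr² + 2·611/r.
S'(r) = 4πr − 2·611/r² = 0 ⇒ r³ = 611/(2π), so r ≈ 4.5985 and h = 2r ≈ 9.1971.
S''(r) = 4π + 4·611/r³ > 0, so this is the minimum; S ≈ 398.6043.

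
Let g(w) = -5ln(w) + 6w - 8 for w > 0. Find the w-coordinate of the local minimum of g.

5/6

g'(w) = -5/w + 6 = 0 gives w = 5/6.
g''(w) = 5/w², which is positive for w > 0, so this is a local minimum.
g(5/6) = -5·ln(5/6) + 5 - 8 ≈ -2.0884.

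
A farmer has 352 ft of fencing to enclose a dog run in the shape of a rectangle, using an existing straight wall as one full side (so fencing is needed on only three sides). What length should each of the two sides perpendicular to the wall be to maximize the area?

88

Let the sides perpendicular to the wall have length x and the parallel side y, so 2x + y = 352 and the area is A = xy = x(352 − 2x).
A'(x) = 352 − 4x = 0 gives x = 88, and A''(x) = −4 < 0 confirms a maximum.
Then y = 352 − 2·88 = 176 and A = 15488.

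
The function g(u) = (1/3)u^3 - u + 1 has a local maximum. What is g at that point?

g'(u) = u^2 - 1. Setting g'(u) = 0 gives u ∈ {-1, 1}.
Since g''(u) = 2u, we get g''(-1) = -2 < 0 ⇒ local maximum; g''(1) = 2 > 0 ⇒ local minimum.
The local maximum is g(-1) = 5/3.

5/3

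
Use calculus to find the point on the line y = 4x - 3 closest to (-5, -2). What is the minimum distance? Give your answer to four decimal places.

Minimize D(x)^2 = (x + 5)^2 + (4x - 1)^2.
d/dx[D^2] = 2(x + 5) + 2·4·(4x - 1) = 0 ⇒ x = -1/17.
Then y = -55/17 and the distance is √(441/17) ≈ 5.0932.

5.0932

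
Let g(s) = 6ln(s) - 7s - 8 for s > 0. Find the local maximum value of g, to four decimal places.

-14.9249

g'(s) = 6/s − 7 = 0 gives s = 6/7.
g''(s) = -6/s², which is negative for s > 0, so this is a local maximum.
g(6/7) = 6·ln(6/7) - 6 - 8 ≈ -14.9249.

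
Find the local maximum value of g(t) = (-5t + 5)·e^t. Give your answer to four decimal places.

5.0000

By the product rule, g'(t) = (-5t)·e^t. Since e^t > 0, the only critical point is t = 0.
g''(0) has the same sign as -5 < 0, so this is a local maximum.
g(0) = (5)·e^(0) ≈ 5.0000.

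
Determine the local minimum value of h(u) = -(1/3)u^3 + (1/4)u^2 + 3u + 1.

h'(u) = -u^2 + (1/2)u + 3 = 0 at u = -3/2, 2.
Since h''(u) = -2u + 1/2, we get h''(-3/2) = 7/2 > 0 ⇒ local minimum; h''(2) = -7/2 < 0 ⇒ local maximum.
So the local minimum value is h(-3/2) = -29/16.

-29/16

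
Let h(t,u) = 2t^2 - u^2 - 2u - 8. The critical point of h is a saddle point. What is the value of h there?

-7

∂h/∂t = 4t = 0 and ∂h/∂u = -2u - 2 = 0, so (t, u) = (0, -1).
The Hessian has h_{tt} = 4, h_{uu} = -2, h_{tu} = 0, giving D = -8 < 0, so the point is a saddle point.
h(0, -1) = -7.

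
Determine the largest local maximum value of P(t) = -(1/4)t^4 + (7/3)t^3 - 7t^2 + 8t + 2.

Critical points: P'(t) = -t^3 + 7t^2 - 14t + 8 vanishes at t = 1, 2, 4.
Second-derivative test with P''(t) = -3t^2 + 14t - 14: P''(1) = -3 < 0 ⇒ local maximum; P''(2) = 2 > 0 ⇒ local minimum; P''(4) = -6 < 0 ⇒ local maximum.
Thus P has its largest local maximum at t = 4, with value 22/3.

22/3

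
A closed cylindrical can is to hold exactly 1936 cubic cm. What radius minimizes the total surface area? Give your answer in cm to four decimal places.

6.7542

With radius r and height h, πr²h = 1936 so h = 1936/(πr²), and S(r) = 2πr² + 2πrh = 2πr² + 2·1936/r.
S'(r) = 4πr − 2·1936/r² = 0 ⇒ r³ = 1936/(2π), so r ≈ 6.7542 and h = 2r ≈ 13.5084.
S''(r) = 4π + 4·1936/r³ > 0, so this is the minimum; S ≈ 859.9069.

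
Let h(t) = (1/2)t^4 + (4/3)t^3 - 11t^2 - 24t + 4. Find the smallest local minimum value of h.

h'(t) = 2t^3 + 4t^2 - 22t - 24. Setting h'(t) = 0 gives t ∈ {-4, -1, 3}.
h''(t) = 6t^2 + 8t - 22. h''(-4) = 42 > 0 ⇒ local minimum; h''(-1) = -24 < 0 ⇒ local maximum; h''(3) = 56 > 0 ⇒ local minimum.
So the smallest local minimum value is h(3) = -181/2.

-181/2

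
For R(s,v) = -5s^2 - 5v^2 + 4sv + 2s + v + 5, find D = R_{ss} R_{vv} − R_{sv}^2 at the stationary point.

∂R/∂s = -10s + 4v + 2 = 0 and ∂R/∂v = 4s - 10v + 1 = 0, so (s, v) = (2/7, 3/14).
The Hessian has R_{ss} = -10, R_{vv} = -10, R_{sv} = 4, giving D = 84 > 0 with R_{ss} < 0, so the point is a local maximum.
D = (-10)·(-10) − (4)^2 = 84.

84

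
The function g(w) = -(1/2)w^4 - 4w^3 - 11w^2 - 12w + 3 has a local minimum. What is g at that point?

g'(w) = -2w^3 - 12w^2 - 22w - 12 = 0 at w = -3, -2, -1.
g''(w) = -6w^2 - 24w - 22. g''(-3) = -4 < 0 ⇒ local maximum; g''(-2) = 2 > 0 ⇒ local minimum; g''(-1) = -4 < 0 ⇒ local maximum.
The local minimum is g(-2) = 7.

7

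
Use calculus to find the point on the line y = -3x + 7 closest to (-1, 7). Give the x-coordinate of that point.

Minimize D(x)^2 = (x + 1)^2 + (-3x)^2.
d/dx[D^2] = 2(x + 1) + 2·(-3)·(-3x) = 0 ⇒ x = -1/10.
Then y = 73/10 and the distance is √(9/10) ≈ 0.9487.

-1/10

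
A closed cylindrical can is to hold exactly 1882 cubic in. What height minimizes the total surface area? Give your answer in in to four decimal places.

13.3817

With radius r and height h, πr²h = 1882 so h = 1882/(πr²), and S(r) = 2πr² + 2πrh = 2πr² + 2·1882/r.
S'(r) = 4πr − 2·1882/r² = 0 ⇒ r³ = 1882/(2π), so r ≈ 6.6908 and h = 2r ≈ 13.3817.
S''(r) = 4π + 4·1882/r³ > 0, so this is the minimum; S ≈ 843.8416.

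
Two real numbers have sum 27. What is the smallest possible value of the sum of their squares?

With a + b = 27, a^2 + b^2 = a^2 + (27 − a)^2.
The derivative 2a − 2(27 − a) = 4a − 54 vanishes at a = 27/2; second derivative 4 > 0, a minimum.
The minimum is 2·(27/2)^2 = 729/2.

729/2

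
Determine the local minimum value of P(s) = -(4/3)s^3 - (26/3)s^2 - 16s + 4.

10

P'(s) = -4s^2 - (52/3)s - 16 = 0 at s = -3, -4/3.
Since P''(s) = -8s - 52/3, we get P''(-3) = 20/3 > 0 ⇒ local minimum; P''(-4/3) = -20/3 < 0 ⇒ local maximum.
The local minimum is P(-3) = 10.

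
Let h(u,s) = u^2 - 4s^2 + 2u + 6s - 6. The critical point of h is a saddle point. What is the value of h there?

-19/4

∂h/∂u = 2u + 2 = 0 and ∂h/∂s = -8s + 6 = 0, so (u, s) = (-1, 3/4).
The Hessian has h_{uu} = 2, h_{ss} = -8, h_{us} = 0, giving D = -16 < 0, so the point is a saddle point.
h(-1, 3/4) = -19/4.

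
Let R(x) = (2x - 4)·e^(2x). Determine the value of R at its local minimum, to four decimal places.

-20.0855

R'(x) = 2·e^(2x) + (2x - 4)·2·e^(2x) = (4x - 6)·e^(2x). Since e^(2x) > 0, the only critical point is x = 3/2.
R''(3/2) has the same sign as 4 > 0, so this is a local minimum.
R(3/2) = (-1)·e^(3) ≈ -20.0855.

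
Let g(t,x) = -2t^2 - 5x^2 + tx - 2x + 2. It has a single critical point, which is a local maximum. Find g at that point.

86/39

∂g/∂t = -4t + x = 0 and ∂g/∂x = t - 10x - 2 = 0, so (t, x) = (-2/39, -8/39).
The Hessian has g_{tt} = -4, g_{xx} = -10, g_{tx} = 1, giving D = 39 > 0 with g_{tt} < 0, so the point is a local maximum.
g(-2/39, -8/39) = 86/39.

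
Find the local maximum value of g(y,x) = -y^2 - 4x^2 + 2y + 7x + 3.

∂g/∂y = -2y + 2 = 0 and ∂g/∂x = -8x + 7 = 0, so (y, x) = (1, 7/8).
The Hessian has g_{yy} = -2, g_{xx} = -8, g_{yx} = 0, giving D = 16 > 0 with g_{yy} < 0, so the point is a local maximum.
g(1, 7/8) = 113/16.

113/16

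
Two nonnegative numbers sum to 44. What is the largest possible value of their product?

With x + y = 44, the product is P(x) = x(44 − x).
P'(x) = 44 − 2x = 0 gives x = 22; P'' = −2 < 0, so this is the maximum.
P = 22·22 = 484.

484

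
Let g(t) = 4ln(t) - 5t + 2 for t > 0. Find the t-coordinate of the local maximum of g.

4/5

g'(t) = 4/t − 5 = 0 gives t = 4/5.
g''(t) = -4/t², which is negative for t > 0, so this is a local maximum.
g(4/5) = 4·ln(4/5) - 4 + 2 ≈ -2.8926.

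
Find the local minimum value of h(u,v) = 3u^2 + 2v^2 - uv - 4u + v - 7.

-192/23

∂h/∂u = 6u - v - 4 = 0 and ∂h/∂v = -u + 4v + 1 = 0, so (u, v) = (15/23, -2/23).
The Hessian has h_{uu} = 6, h_{vv} = 4, h_{uv} = -1, giving D = 23 > 0 with h_{uu} > 0, so the point is a local minimum.
h(15/23, -2/23) = -192/23.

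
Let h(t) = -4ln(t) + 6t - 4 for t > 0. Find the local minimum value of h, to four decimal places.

h'(t) = -4/t + 6 = 0 gives t = 2/3.
h''(t) = 4/t², which is positive for t > 0, so this is a local minimum.
h(2/3) = -4·ln(2/3) + 4 - 4 ≈ 1.6219.

1.6219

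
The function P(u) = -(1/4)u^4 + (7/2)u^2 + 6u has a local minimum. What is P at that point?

P'(u) = -u^3 + 7u + 6 = 0 at u = -2, -1, 3.
Since P''(u) = -3u^2 + 7, we get P''(-2) = -5 < 0 ⇒ local maximum; P''(-1) = 4 > 0 ⇒ local minimum; P''(3) = -20 < 0 ⇒ local maximum.
Thus P has its local minimum at u = -1, with value -11/4.

-11/4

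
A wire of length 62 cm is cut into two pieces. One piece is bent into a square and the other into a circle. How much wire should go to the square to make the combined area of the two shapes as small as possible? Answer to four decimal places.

Let x be the length used for the square. Square side x/4; circle radius (62−x)/(2π).
A(x) = (x/4)² + π·((62−x)/(2π))² = x²/16 + (62−x)²/(4π) for 0 ≤ x ≤ 62. A'(x) = x/8 − (62−x)/(2π) = 0 gives x = 4·62/(π+4) ≈ 34.7261.
A'' = 1/8 + 1/(2π) > 0, so this gives the minimum combined area; x ≈ 34.7261 cm to the square.

34.7261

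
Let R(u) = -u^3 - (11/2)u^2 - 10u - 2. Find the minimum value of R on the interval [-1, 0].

R'(u) = -3u^2 - 11u - 10, which has no zeros in [-1, 0].
Candidates: R(-1) = 7/2, R(0) = -2.
The minimum over the interval is -2, attained at u = 0.

-2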